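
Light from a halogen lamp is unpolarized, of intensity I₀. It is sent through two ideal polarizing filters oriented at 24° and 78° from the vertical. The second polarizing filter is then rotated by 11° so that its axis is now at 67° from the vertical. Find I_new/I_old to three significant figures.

Before rotation:
Unpolarized light through the first polarizer → I₁ = ½ I₀, now polarized at 24°.
I₂ = I₁ cos²(78° − 24°) = 0.5 I₀ · cos²(54°) = 0.1727 I₀.
After rotation:
Unpolarized light through the first polarizer → I₁ = ½ I₀, now polarized at 24°.
I₂ = I₁ cos²(67° − 24°) = 0.5 I₀ · cos²(43°) = 0.2674 I₀.
Ratio = 0.2674 / 0.1727 = 1.548.

I_new/I_old ≈ 1.55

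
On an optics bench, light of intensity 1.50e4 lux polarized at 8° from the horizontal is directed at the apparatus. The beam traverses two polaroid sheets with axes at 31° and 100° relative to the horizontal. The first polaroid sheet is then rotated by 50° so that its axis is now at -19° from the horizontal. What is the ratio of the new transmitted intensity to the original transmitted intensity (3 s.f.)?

I_new/I_old ≈ 1.71

Before rotation:
I₁ = I₀ cos²(31° − 8°) = I₀ cos²(23°) = 0.8473 I₀.
I₂ = I₁ cos²(100° − 31°) = 0.8473 I₀ · cos²(69°) = 0.1088 I₀.
After rotation:
I₁ = I₀ cos²(-19° − 8°) = I₀ cos²(27°) = 0.7939 I₀.
Angle between axes 1 and 2: 61°. I₂ = 0.7939 I₀ · cos²(61°) = 0.1866 I₀.
Ratio = 0.1866 / 0.1088 = 1.715.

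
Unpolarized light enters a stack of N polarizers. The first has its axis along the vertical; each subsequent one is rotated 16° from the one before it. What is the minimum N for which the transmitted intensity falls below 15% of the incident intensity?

N = 17

First polarizer halves the unpolarized light: factor 1/2.
Each further stage multiplies by cos²(16°) = 0.924.
After N polarizers: T = 0.5·0.924^(N−1). Require T < 0.15 ⇒ N−1 > ln(0.15/0.5)/ln(0.924) = 15.24, so N−1 ≥ 16 and N = 17.
Check: N=17 gives T = 0.1412 < 0.15; N=16 gives T = 0.1528.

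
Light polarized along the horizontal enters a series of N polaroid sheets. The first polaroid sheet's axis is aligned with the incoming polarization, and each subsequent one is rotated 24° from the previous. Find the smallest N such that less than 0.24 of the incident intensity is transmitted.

First polarizer is aligned with the polarization: full transmission.
Each further stage multiplies by cos²(24°) = 0.8346.
After N polarizers: T = 0.8346^(N−1). Require T < 0.24 ⇒ N−1 > ln(0.24)/ln(0.8346) = 7.89, so N−1 ≥ 8 and N = 9.
Check: N=9 gives T = 0.2353 < 0.24; N=8 gives T = 0.282.

N = 9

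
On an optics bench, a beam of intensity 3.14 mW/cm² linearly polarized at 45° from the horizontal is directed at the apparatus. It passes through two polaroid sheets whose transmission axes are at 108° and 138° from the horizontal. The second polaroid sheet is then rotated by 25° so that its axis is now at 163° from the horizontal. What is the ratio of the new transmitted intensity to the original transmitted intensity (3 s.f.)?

I_new/I_old ≈ 0.439

Before rotation:
I₁ = I₀ cos²(108° − 45°) = I₀ cos²(63°) = 0.2061 I₀.
I₂ = I₁ cos²(138° − 108°) = 0.2061 I₀ · cos²(30°) = 0.1546 I₀.
After rotation:
I₁ = I₀ cos²(108° − 45°) = I₀ cos²(63°) = 0.2061 I₀.
I₂ = I₁ cos²(163° − 108°) = 0.2061 I₀ · cos²(55°) = 0.06781 I₀.
Ratio = 0.06781 / 0.1546 = 0.4387.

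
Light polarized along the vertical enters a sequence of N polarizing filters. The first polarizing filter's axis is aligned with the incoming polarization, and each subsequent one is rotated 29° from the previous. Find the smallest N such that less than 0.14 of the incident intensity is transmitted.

First polarizer is aligned with the polarization: full transmission.
Each further stage multiplies by cos²(29°) = 0.765.
After N polarizers: T = 0.765^(N−1). Require T < 0.14 ⇒ N−1 > ln(0.14)/ln(0.765) = 7.34, so N−1 ≥ 8 and N = 9.
Check: N=9 gives T = 0.1172 < 0.14; N=8 gives T = 0.1533.

N = 9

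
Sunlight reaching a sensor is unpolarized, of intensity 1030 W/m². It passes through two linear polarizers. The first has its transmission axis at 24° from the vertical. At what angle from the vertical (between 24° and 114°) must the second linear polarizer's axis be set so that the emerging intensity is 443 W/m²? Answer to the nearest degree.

Unpolarized light through the first polarizer → I₁ = ½ I₀, now polarized at 24°.
Target fraction: 443 / 1030 W/m² = 0.4301 of I₀.
Need I₂/I₀ = 0.4301, so cos²(θ − 24°) = 0.4301 / 0.5 = 0.8602.
θ − 24° = arccos(√0.8602) = 22.0°, giving θ ≈ 24 + 22.0 = 46.0°.

θ ≈ 46°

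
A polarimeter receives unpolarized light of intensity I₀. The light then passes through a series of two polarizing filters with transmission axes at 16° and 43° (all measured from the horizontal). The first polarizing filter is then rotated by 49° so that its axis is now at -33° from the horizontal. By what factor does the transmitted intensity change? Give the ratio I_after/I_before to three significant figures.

Before rotation:
Unpolarized light through the first polarizer → I₁ = ½ I₀, now polarized at 16°.
I₂ = I₁ cos²(43° − 16°) = 0.5 I₀ · cos²(27°) = 0.3969 I₀.
After rotation:
Unpolarized light through the first polarizer → I₁ = ½ I₀, now polarized at -33°.
I₂ = I₁ cos²(43° + 33°) = 0.5 I₀ · cos²(76°) = 0.02926 I₀.
Ratio = 0.02926 / 0.3969 = 0.07372.

I_new/I_old ≈ 0.0737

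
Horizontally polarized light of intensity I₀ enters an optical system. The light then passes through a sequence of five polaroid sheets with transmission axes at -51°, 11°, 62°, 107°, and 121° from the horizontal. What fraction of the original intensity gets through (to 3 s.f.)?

I₁ = I₀ cos²(-51° − 0°) = I₀ cos²(51°) = 0.396 I₀.
I₂ = I₁ cos²(11° + 51°) = 0.396 I₀ · cos²(62°) = 0.08729 I₀.
I₃ = I₂ cos²(62° − 11°) = 0.08729 I₀ · cos²(51°) = 0.03457 I₀.
I₄ = I₃ cos²(107° − 62°) = 0.03457 I₀ · cos²(45°) = 0.01729 I₀.
I₅ = I₄ cos²(121° − 107°) = 0.01729 I₀ · cos²(14°) = 0.01627 I₀.
Transmitted fraction = 0.01627.

≈ 0.0163 I₀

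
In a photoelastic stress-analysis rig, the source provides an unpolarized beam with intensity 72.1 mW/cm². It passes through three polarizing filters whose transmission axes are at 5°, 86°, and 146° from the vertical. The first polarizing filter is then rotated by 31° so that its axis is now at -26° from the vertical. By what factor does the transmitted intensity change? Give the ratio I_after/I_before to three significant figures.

I_new/I_old ≈ 5.73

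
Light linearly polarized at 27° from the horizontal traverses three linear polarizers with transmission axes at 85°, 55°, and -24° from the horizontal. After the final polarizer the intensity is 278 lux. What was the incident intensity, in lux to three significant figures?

I₀ ≈ 3.63e4 lux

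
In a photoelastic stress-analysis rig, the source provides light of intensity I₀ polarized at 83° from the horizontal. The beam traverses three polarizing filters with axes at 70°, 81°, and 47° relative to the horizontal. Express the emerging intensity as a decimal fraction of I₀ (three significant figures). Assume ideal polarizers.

I₁ = I₀ cos²(70° − 83°) = I₀ cos²(13°) = 0.9494 I₀.
I₂ = I₁ cos²(81° − 70°) = 0.9494 I₀ · cos²(11°) = 0.9148 I₀.
I₃ = I₂ cos²(47° − 81°) = 0.9148 I₀ · cos²(34°) = 0.6288 I₀.
Transmitted fraction = 0.6288.

≈ 0.629 I₀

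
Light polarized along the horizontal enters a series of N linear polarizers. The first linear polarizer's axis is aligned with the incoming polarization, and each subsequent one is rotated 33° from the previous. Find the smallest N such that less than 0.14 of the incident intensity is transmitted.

N = 7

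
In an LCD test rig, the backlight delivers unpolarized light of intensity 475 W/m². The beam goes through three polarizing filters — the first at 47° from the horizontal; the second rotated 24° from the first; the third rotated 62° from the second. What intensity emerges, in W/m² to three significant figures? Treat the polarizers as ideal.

Unpolarized light through the first polarizer → I₁ = 475 W/m²/2 = 237.5 W/m², polarized at 47°.
I₂ = I₁ · cos²(24°) = 237.5 · 0.8346 = 198.2 W/m².
I₃ = I₂ · cos²(62°) = 198.2 · 0.2204 = 43.69 W/m².

I ≈ 43.7 W/m²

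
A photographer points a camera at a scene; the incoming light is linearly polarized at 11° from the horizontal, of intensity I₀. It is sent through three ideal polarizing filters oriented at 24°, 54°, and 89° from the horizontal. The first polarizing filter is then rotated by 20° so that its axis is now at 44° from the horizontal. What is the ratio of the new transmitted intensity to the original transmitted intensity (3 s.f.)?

I_new/I_old ≈ 0.958

Before rotation:
I₁ = I₀ cos²(24° − 11°) = I₀ cos²(13°) = 0.9494 I₀.
I₂ = I₁ cos²(54° − 24°) = 0.9494 I₀ · cos²(30°) = 0.712 I₀.
I₃ = I₂ cos²(89° − 54°) = 0.712 I₀ · cos²(35°) = 0.4778 I₀.
After rotation:
I₁ = I₀ cos²(44° − 11°) = I₀ cos²(33°) = 0.7034 I₀.
I₂ = I₁ cos²(54° − 44°) = 0.7034 I₀ · cos²(10°) = 0.6822 I₀.
I₃ = I₂ cos²(89° − 54°) = 0.6822 I₀ · cos²(35°) = 0.4577 I₀.
Ratio = 0.4577 / 0.4778 = 0.958.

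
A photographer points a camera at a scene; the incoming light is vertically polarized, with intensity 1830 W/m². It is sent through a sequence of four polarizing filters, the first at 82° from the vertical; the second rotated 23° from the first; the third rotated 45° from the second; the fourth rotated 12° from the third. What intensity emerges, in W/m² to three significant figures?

I ≈ 14.4 W/m²

By Malus's law, I₁ = 1830 W/m² · cos²(82°) = 35.45 W/m².
I₂ = I₁ · cos²(23°) = 35.45 · 0.8473 = 30.03 W/m².
I₃ = I₂ · cos²(45°) = 30.03 · 0.5 = 15.02 W/m².
I₄ = I₃ · cos²(12°) = 15.02 · 0.9568 = 14.37 W/m².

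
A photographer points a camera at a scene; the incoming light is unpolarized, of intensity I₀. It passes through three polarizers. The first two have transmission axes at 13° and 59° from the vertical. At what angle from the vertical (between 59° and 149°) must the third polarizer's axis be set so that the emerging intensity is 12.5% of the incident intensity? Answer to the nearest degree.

θ ≈ 103°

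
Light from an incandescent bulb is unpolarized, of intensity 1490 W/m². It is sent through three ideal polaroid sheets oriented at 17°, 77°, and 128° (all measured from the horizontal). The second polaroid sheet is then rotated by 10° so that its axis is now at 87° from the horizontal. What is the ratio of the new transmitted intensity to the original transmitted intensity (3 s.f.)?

Before rotation:
Unpolarized light through the first polarizer → I₁ = ½ I₀, now polarized at 17°.
I₂ = I₁ cos²(77° − 17°) = 0.5 I₀ · cos²(60°) = 0.125 I₀.
I₃ = I₂ cos²(128° − 77°) = 0.125 I₀ · cos²(51°) = 0.04951 I₀.
After rotation:
Unpolarized light through the first polarizer → I₁ = ½ I₀, now polarized at 17°.
I₂ = I₁ cos²(87° − 17°) = 0.5 I₀ · cos²(70°) = 0.05849 I₀.
I₃ = I₂ cos²(128° − 87°) = 0.05849 I₀ · cos²(41°) = 0.03331 I₀.
Ratio = 0.03331 / 0.04951 = 0.6729.

I_new/I_old ≈ 0.673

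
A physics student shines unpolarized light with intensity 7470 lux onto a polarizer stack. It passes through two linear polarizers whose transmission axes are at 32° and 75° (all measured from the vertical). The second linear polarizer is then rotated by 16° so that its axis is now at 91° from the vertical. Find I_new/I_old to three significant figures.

I_new/I_old ≈ 0.496

Before rotation:
Unpolarized light through the first polarizer → I₁ = ½ I₀, now polarized at 32°.
I₂ = I₁ cos²(75° − 32°) = 0.5 I₀ · cos²(43°) = 0.2674 I₀.
After rotation:
Unpolarized light through the first polarizer → I₁ = ½ I₀, now polarized at 32°.
I₂ = I₁ cos²(91° − 32°) = 0.5 I₀ · cos²(59°) = 0.1326 I₀.
Ratio = 0.1326 / 0.2674 = 0.4959.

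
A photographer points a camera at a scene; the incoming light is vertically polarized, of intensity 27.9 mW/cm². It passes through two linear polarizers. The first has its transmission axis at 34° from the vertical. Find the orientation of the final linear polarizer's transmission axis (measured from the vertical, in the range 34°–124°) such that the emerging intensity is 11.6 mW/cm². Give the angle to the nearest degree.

θ ≈ 73°

I₁ = I₀ cos²(34° − 0°) = I₀ cos²(34°) = 0.6873 I₀.
Target fraction: 11.6 / 27.9 mW/cm² = 0.4158 of I₀.
Need I₂/I₀ = 0.4158, so cos²(θ − 34°) = 0.4158 / 0.6873 = 0.6049.
θ − 34° = arccos(√0.6049) = 38.9°, giving θ ≈ 34 + 38.9 = 72.9°.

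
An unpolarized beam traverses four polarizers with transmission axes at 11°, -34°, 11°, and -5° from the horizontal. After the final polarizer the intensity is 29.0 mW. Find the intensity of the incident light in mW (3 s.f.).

Unpolarized light through the first polarizer → I₁ = ½ I₀, now polarized at 11°.
I₂ = I₁ cos²(-34° − 11°) = 0.5 I₀ · cos²(45°) = 0.25 I₀.
I₃ = I₂ cos²(11° + 34°) = 0.25 I₀ · cos²(45°) = 0.125 I₀.
I₄ = I₃ cos²(-5° − 11°) = 0.125 I₀ · cos²(16°) = 0.1155 I₀.
So 29.0 mW = 0.1155 I₀, giving I₀ = 29.0/0.1155 = 251.1 mW.

I₀ ≈ 251 mW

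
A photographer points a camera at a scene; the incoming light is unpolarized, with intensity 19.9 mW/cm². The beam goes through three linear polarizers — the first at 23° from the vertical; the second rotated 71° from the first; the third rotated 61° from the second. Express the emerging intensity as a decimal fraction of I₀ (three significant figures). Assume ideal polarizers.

I/I₀ ≈ 0.0125

Unpolarized light through the first polarizer → I₁ = 19.9 mW/cm²/2 = 9.95 mW/cm², polarized at 23°.
I₂ = I₁ · cos²(71°) = 9.95 · 0.106 = 1.055 mW/cm².
I₃ = I₂ · cos²(61°) = 1.055 · 0.235 = 0.2479 mW/cm².
Transmitted fraction = 0.01246.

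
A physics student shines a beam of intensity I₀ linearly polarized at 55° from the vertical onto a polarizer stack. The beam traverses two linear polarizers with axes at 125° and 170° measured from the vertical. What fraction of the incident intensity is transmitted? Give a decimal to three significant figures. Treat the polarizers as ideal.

I₁ = I₀ cos²(125° − 55°) = I₀ cos²(70°) = 0.117 I₀.
I₂ = I₁ cos²(170° − 125°) = 0.117 I₀ · cos²(45°) = 0.05849 I₀.
Transmitted fraction = 0.05849.

≈ 0.0585 I₀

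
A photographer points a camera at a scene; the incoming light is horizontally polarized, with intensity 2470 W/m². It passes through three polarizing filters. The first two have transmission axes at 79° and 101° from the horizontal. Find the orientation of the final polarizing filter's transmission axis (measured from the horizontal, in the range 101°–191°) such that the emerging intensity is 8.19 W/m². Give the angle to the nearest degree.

I₁ = I₀ cos²(79° − 0°) = I₀ cos²(79°) = 0.03641 I₀.
I₂ = I₁ cos²(101° − 79°) = 0.03641 I₀ · cos²(22°) = 0.0313 I₀.
Target fraction: 8.19 / 2470 W/m² = 0.003316 of I₀.
Need I₃/I₀ = 0.003316, so cos²(θ − 101°) = 0.003316 / 0.0313 = 0.1059.
θ − 101° = arccos(√0.1059) = 71.0°, giving θ ≈ 101 + 71.0 = 172.0°.

θ ≈ 172°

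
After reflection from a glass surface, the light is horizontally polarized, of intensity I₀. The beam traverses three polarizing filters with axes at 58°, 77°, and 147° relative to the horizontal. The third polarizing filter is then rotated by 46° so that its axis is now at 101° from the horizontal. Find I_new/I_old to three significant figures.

I_new/I_old ≈ 7.13

Before rotation:
I₁ = I₀ cos²(58° − 0°) = I₀ cos²(58°) = 0.2808 I₀.
I₂ = I₁ cos²(77° − 58°) = 0.2808 I₀ · cos²(19°) = 0.251 I₀.
I₃ = I₂ cos²(147° − 77°) = 0.251 I₀ · cos²(70°) = 0.02937 I₀.
After rotation:
I₁ = I₀ cos²(58° − 0°) = I₀ cos²(58°) = 0.2808 I₀.
I₂ = I₁ cos²(77° − 58°) = 0.2808 I₀ · cos²(19°) = 0.251 I₀.
I₃ = I₂ cos²(101° − 77°) = 0.251 I₀ · cos²(24°) = 0.2095 I₀.
Ratio = 0.2095 / 0.02937 = 7.134.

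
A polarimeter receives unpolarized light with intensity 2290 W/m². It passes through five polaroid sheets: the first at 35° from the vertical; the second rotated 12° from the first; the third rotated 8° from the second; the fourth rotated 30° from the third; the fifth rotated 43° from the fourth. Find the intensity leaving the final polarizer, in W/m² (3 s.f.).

I ≈ 431 W/m²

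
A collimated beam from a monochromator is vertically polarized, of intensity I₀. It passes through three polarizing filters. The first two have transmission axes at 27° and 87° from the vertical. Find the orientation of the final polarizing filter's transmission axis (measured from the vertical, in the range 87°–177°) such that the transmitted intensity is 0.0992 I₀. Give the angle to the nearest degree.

I₁ = I₀ cos²(27° − 0°) = I₀ cos²(27°) = 0.7939 I₀.
I₂ = I₁ cos²(87° − 27°) = 0.7939 I₀ · cos²(60°) = 0.1985 I₀.
Need I₃/I₀ = 0.0992, so cos²(θ − 87°) = 0.0992 / 0.1985 = 0.4998.
θ − 87° = arccos(√0.4998) = 45.0°, giving θ ≈ 87 + 45.0 = 132.0°.

θ ≈ 132°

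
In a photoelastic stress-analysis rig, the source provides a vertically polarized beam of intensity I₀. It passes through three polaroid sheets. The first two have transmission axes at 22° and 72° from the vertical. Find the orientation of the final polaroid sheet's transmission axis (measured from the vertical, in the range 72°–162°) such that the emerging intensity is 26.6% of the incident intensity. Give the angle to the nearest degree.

I₁ = I₀ cos²(22° − 0°) = I₀ cos²(22°) = 0.8597 I₀.
I₂ = I₁ cos²(72° − 22°) = 0.8597 I₀ · cos²(50°) = 0.3552 I₀.
Need I₃/I₀ = 0.266, so cos²(θ − 72°) = 0.266 / 0.3552 = 0.7489.
θ − 72° = arccos(√0.7489) = 30.1°, giving θ ≈ 72 + 30.1 = 102.1°.

θ ≈ 102°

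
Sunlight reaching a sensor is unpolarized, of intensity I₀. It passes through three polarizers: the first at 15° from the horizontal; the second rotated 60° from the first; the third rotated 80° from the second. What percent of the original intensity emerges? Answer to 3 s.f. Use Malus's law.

Unpolarized light through the first polarizer → I₁ = ½ I₀, now polarized at 15°.
I₂ = I₁ cos²(60°) = 0.5 · 0.25 I₀ = 0.125 I₀.
I₃ = I₂ cos²(80°) = 0.125 · 0.03015 I₀ = 0.003769 I₀.
That is 0.3769% of the incident intensity.

≈ 0.377%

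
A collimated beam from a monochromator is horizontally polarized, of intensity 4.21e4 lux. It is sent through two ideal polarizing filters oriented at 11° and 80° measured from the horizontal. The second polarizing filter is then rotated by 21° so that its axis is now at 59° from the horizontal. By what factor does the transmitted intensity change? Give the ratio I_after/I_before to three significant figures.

Before rotation:
I₁ = I₀ cos²(11° − 0°) = I₀ cos²(11°) = 0.9636 I₀.
I₂ = I₁ cos²(80° − 11°) = 0.9636 I₀ · cos²(69°) = 0.1238 I₀.
After rotation:
I₁ = I₀ cos²(11° − 0°) = I₀ cos²(11°) = 0.9636 I₀.
I₂ = I₁ cos²(59° − 11°) = 0.9636 I₀ · cos²(48°) = 0.4314 I₀.
Ratio = 0.4314 / 0.1238 = 3.486.

I_new/I_old ≈ 3.49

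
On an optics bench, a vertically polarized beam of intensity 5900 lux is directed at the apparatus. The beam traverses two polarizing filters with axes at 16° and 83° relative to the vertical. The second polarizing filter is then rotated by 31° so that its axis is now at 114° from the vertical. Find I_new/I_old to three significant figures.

Before rotation:
I₁ = I₀ cos²(16° − 0°) = I₀ cos²(16°) = 0.924 I₀.
I₂ = I₁ cos²(83° − 16°) = 0.924 I₀ · cos²(67°) = 0.1411 I₀.
After rotation:
I₁ = I₀ cos²(16° − 0°) = I₀ cos²(16°) = 0.924 I₀.
Angle between axes 1 and 2: 82°. I₂ = 0.924 I₀ · cos²(82°) = 0.0179 I₀.
Ratio = 0.0179 / 0.1411 = 0.1269.

I_new/I_old ≈ 0.127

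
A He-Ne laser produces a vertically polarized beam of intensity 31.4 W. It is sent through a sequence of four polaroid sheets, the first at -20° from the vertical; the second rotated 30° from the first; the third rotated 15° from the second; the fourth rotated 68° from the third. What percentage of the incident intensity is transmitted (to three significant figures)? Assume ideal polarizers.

≈ 8.67%

I₁ = 31.4 W · cos²(20°) = 27.73 W.
I₂ = I₁ · cos²(30°) = 27.73 · 0.75 = 20.8 W.
I₃ = I₂ · cos²(15°) = 20.8 · 0.933 = 19.4 W.
I₄ = I₃ · cos²(68°) = 19.4 · 0.1403 = 2.723 W.
That is 8.671% of the incident intensity.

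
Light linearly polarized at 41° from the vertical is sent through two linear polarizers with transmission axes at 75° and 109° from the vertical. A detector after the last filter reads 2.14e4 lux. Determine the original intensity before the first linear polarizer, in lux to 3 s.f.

I₀ ≈ 4.53e4 lux

I₁ = I₀ cos²(75° − 41°) = I₀ cos²(34°) = 0.6873 I₀.
I₂ = I₁ cos²(109° − 75°) = 0.6873 I₀ · cos²(34°) = 0.4724 I₀.
So 2.14e4 lux = 0.4724 I₀, giving I₀ = 2.14e4/0.4724 = 4.53e+04 lux.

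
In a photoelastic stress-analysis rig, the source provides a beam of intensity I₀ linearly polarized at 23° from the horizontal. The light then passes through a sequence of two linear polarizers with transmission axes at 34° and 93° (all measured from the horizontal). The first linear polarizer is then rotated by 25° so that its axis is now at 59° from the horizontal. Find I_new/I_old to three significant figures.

Before rotation:
I₁ = I₀ cos²(34° − 23°) = I₀ cos²(11°) = 0.9636 I₀.
I₂ = I₁ cos²(93° − 34°) = 0.9636 I₀ · cos²(59°) = 0.2556 I₀.
After rotation:
I₁ = I₀ cos²(59° − 23°) = I₀ cos²(36°) = 0.6545 I₀.
I₂ = I₁ cos²(93° − 59°) = 0.6545 I₀ · cos²(34°) = 0.4498 I₀.
Ratio = 0.4498 / 0.2556 = 1.76.

I_new/I_old ≈ 1.76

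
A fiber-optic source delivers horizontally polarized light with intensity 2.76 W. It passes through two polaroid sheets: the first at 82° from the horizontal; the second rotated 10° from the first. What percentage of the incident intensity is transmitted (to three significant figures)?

≈ 1.88%

I₁ = 2.76 W · cos²(82°) = 0.05346 W.
I₂ = I₁ · cos²(10°) = 0.05346 · 0.9698 = 0.05185 W.
That is 1.879% of the incident intensity.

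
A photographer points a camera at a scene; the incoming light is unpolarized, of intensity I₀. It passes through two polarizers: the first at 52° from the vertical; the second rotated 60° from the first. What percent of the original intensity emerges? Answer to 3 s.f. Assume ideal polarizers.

Unpolarized light through the first polarizer → I₁ = ½ I₀, now polarized at 52°.
I₂ = I₁ cos²(60°) = 0.5 · 0.25 I₀ = 0.125 I₀.
That is 12.5% of the incident intensity.

≈ 12.5%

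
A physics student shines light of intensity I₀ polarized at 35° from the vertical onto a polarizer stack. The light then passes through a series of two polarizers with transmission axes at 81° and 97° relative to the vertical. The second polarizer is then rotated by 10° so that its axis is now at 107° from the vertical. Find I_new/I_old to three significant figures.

I_new/I_old ≈ 0.874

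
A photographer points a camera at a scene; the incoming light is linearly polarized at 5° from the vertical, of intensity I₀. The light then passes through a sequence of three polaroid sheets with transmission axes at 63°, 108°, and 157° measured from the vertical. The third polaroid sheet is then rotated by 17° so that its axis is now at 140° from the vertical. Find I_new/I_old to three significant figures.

Before rotation:
I₁ = I₀ cos²(63° − 5°) = I₀ cos²(58°) = 0.2808 I₀.
I₂ = I₁ cos²(108° − 63°) = 0.2808 I₀ · cos²(45°) = 0.1404 I₀.
I₃ = I₂ cos²(157° − 108°) = 0.1404 I₀ · cos²(49°) = 0.06043 I₀.
After rotation:
I₁ = I₀ cos²(63° − 5°) = I₀ cos²(58°) = 0.2808 I₀.
I₂ = I₁ cos²(108° − 63°) = 0.2808 I₀ · cos²(45°) = 0.1404 I₀.
I₃ = I₂ cos²(140° − 108°) = 0.1404 I₀ · cos²(32°) = 0.101 I₀.
Ratio = 0.101 / 0.06043 = 1.671.

I_new/I_old ≈ 1.67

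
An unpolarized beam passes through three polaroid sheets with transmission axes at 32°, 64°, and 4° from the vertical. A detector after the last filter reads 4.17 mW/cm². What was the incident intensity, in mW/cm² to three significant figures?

Unpolarized light through the first polarizer → I₁ = ½ I₀, now polarized at 32°.
I₂ = I₁ cos²(64° − 32°) = 0.5 I₀ · cos²(32°) = 0.3596 I₀.
I₃ = I₂ cos²(4° − 64°) = 0.3596 I₀ · cos²(60°) = 0.0899 I₀.
So 4.17 mW/cm² = 0.0899 I₀, giving I₀ = 4.17/0.0899 = 46.39 mW/cm².

I₀ ≈ 46.4 mW/cm²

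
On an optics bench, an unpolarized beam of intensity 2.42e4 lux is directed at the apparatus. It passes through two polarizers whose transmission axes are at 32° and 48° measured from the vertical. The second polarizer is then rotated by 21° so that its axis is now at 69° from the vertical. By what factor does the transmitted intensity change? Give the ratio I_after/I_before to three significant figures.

Before rotation:
Unpolarized light through the first polarizer → I₁ = ½ I₀, now polarized at 32°.
I₂ = I₁ cos²(48° − 32°) = 0.5 I₀ · cos²(16°) = 0.462 I₀.
After rotation:
Unpolarized light through the first polarizer → I₁ = ½ I₀, now polarized at 32°.
I₂ = I₁ cos²(69° − 32°) = 0.5 I₀ · cos²(37°) = 0.3189 I₀.
Ratio = 0.3189 / 0.462 = 0.6903.

I_new/I_old ≈ 0.690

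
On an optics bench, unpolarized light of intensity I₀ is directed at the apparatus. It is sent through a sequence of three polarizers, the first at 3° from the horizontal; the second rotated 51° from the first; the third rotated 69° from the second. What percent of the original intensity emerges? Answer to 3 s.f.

Unpolarized light through the first polarizer → I₁ = ½ I₀, now polarized at 3°.
I₂ = I₁ cos²(51°) = 0.5 · 0.396 I₀ = 0.198 I₀.
I₃ = I₂ cos²(69°) = 0.198 · 0.1284 I₀ = 0.02543 I₀.
That is 2.543% of the incident intensity.

≈ 2.54%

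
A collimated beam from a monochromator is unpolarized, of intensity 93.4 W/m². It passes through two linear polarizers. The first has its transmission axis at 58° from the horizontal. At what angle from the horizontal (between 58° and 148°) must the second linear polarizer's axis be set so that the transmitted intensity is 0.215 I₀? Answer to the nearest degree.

θ ≈ 107°

Unpolarized light through the first polarizer → I₁ = ½ I₀, now polarized at 58°.
Need I₂/I₀ = 0.215, so cos²(θ − 58°) = 0.215 / 0.5 = 0.43.
θ − 58° = arccos(√0.43) = 49.0°, giving θ ≈ 58 + 49.0 = 107.0°.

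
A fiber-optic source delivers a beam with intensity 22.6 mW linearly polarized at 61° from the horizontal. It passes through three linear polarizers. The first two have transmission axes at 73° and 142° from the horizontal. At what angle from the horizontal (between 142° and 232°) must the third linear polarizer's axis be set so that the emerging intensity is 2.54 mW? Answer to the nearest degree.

I₁ = I₀ cos²(73° − 61°) = I₀ cos²(12°) = 0.9568 I₀.
I₂ = I₁ cos²(142° − 73°) = 0.9568 I₀ · cos²(69°) = 0.1229 I₀.
Target fraction: 2.54 / 22.6 mW = 0.1124 of I₀.
Need I₃/I₀ = 0.1124, so cos²(θ − 142°) = 0.1124 / 0.1229 = 0.9147.
θ − 142° = arccos(√0.9147) = 17.0°, giving θ ≈ 142 + 17.0 = 159.0°.

θ ≈ 159°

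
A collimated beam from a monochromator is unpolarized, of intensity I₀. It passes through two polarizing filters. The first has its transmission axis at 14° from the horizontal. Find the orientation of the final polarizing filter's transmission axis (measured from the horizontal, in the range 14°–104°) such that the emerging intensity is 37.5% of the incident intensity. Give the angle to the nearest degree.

θ ≈ 44°

Unpolarized light through the first polarizer → I₁ = ½ I₀, now polarized at 14°.
Need I₂/I₀ = 0.375, so cos²(θ − 14°) = 0.375 / 0.5 = 0.75.
θ − 14° = arccos(√0.75) = 30.0°, giving θ ≈ 14 + 30.0 = 44.0°.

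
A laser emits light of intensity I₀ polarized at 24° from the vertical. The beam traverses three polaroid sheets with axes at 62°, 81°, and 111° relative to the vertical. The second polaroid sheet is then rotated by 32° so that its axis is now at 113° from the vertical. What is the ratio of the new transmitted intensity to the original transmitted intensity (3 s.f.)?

Before rotation:
I₁ = I₀ cos²(62° − 24°) = I₀ cos²(38°) = 0.621 I₀.
I₂ = I₁ cos²(81° − 62°) = 0.621 I₀ · cos²(19°) = 0.5551 I₀.
I₃ = I₂ cos²(111° − 81°) = 0.5551 I₀ · cos²(30°) = 0.4164 I₀.
After rotation:
I₁ = I₀ cos²(62° − 24°) = I₀ cos²(38°) = 0.621 I₀.
I₂ = I₁ cos²(113° − 62°) = 0.621 I₀ · cos²(51°) = 0.2459 I₀.
I₃ = I₂ cos²(111° − 113°) = 0.2459 I₀ · cos²(2°) = 0.2456 I₀.
Ratio = 0.2456 / 0.4164 = 0.5899.

I_new/I_old ≈ 0.590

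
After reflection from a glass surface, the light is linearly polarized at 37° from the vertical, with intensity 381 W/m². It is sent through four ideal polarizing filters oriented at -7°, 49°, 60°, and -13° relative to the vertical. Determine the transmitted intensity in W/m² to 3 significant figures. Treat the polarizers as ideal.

I ≈ 5.08 W/m²

I₁ = 381 W/m² · cos²(44°) = 197.1 W/m².
I₂ = I₁ · cos²(56°) = 197.1 · 0.3127 = 61.65 W/m².
I₃ = I₂ · cos²(11°) = 61.65 · 0.9636 = 59.4 W/m².
I₄ = I₃ · cos²(73°) = 59.4 · 0.08548 = 5.078 W/m².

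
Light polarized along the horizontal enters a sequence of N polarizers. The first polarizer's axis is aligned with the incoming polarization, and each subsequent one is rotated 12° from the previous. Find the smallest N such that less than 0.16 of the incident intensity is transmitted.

First polarizer is aligned with the polarization: full transmission.
Each further stage multiplies by cos²(12°) = 0.9568.
After N polarizers: T = 0.9568^(N−1). Require T < 0.16 ⇒ N−1 > ln(0.16)/ln(0.9568) = 41.47, so N−1 ≥ 42 and N = 43.
Check: N=43 gives T = 0.1563 < 0.16; N=42 gives T = 0.1634.

N = 43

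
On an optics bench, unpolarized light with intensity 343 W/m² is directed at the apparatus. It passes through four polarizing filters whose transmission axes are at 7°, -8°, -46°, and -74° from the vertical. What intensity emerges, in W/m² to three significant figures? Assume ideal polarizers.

I ≈ 77.5 W/m²

Unpolarized light through the first polarizer → I₁ = 343 W/m²/2 = 171.5 W/m², polarized at 7°.
I₂ = I₁ · cos²(15°) = 171.5 · 0.933 = 160 W/m².
I₃ = I₂ · cos²(38°) = 160 · 0.621 = 99.36 W/m².
I₄ = I₃ · cos²(28°) = 99.36 · 0.7796 = 77.46 W/m².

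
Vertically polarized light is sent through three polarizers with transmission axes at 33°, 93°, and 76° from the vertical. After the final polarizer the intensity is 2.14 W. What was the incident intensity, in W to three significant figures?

I₀ ≈ 13.3 W

By Malus's law, I₁ = I₀ cos²(33° − 0°) = I₀ cos²(33°) = 0.7034 I₀.
I₂ = I₁ cos²(93° − 33°) = 0.7034 I₀ · cos²(60°) = 0.1758 I₀.
I₃ = I₂ cos²(76° − 93°) = 0.1758 I₀ · cos²(17°) = 0.1608 I₀.
So 2.14 W = 0.1608 I₀, giving I₀ = 2.14/0.1608 = 13.31 W.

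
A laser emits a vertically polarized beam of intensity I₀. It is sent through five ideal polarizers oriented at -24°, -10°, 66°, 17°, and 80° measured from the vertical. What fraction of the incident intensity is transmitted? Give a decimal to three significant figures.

I₁ = I₀ cos²(-24° − 0°) = I₀ cos²(24°) = 0.8346 I₀.
I₂ = I₁ cos²(-10° + 24°) = 0.8346 I₀ · cos²(14°) = 0.7857 I₀.
I₃ = I₂ cos²(66° + 10°) = 0.7857 I₀ · cos²(76°) = 0.04599 I₀.
I₄ = I₃ cos²(17° − 66°) = 0.04599 I₀ · cos²(49°) = 0.01979 I₀.
I₅ = I₄ cos²(80° − 17°) = 0.01979 I₀ · cos²(63°) = 0.004079 I₀.
Transmitted fraction = 0.004079.

≈ 0.00408 I₀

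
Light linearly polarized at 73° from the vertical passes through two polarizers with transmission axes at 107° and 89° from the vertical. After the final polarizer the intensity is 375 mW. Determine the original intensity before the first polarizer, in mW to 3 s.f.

By Malus's law, I₁ = I₀ cos²(107° − 73°) = I₀ cos²(34°) = 0.6873 I₀.
I₂ = I₁ cos²(89° − 107°) = 0.6873 I₀ · cos²(18°) = 0.6217 I₀.
So 375 mW = 0.6217 I₀, giving I₀ = 375/0.6217 = 603.2 mW.

I₀ ≈ 603 mW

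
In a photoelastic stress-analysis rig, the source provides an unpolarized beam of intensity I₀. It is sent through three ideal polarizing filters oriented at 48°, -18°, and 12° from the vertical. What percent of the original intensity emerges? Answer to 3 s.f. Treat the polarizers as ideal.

Unpolarized light through the first polarizer → I₁ = ½ I₀, now polarized at 48°.
I₂ = I₁ cos²(-18° − 48°) = 0.5 I₀ · cos²(66°) = 0.08272 I₀.
I₃ = I₂ cos²(12° + 18°) = 0.08272 I₀ · cos²(30°) = 0.06204 I₀.
That is 6.204% of the incident intensity.

≈ 6.20%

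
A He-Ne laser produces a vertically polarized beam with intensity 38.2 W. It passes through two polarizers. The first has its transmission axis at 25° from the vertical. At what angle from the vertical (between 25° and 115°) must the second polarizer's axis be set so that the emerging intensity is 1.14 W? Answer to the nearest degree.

I₁ = I₀ cos²(25° − 0°) = I₀ cos²(25°) = 0.8214 I₀.
Target fraction: 1.14 / 38.2 W = 0.02984 of I₀.
Need I₂/I₀ = 0.02984, so cos²(θ − 25°) = 0.02984 / 0.8214 = 0.03633.
θ − 25° = arccos(√0.03633) = 79.0°, giving θ ≈ 25 + 79.0 = 104.0°.

θ ≈ 104°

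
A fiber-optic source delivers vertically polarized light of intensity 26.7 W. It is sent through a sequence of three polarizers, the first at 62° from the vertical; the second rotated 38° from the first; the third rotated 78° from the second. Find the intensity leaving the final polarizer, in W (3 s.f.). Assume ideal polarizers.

I ≈ 0.158 W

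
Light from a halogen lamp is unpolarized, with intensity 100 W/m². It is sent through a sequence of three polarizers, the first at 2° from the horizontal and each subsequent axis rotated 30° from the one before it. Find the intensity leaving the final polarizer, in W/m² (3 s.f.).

Unpolarized light through the first polarizer → I₁ = 100 W/m²/2 = 50 W/m², polarized at 2°.
I₂ = I₁ · cos²(30°) = 50 · 0.75 = 37.5 W/m².
I₃ = I₂ · cos²(30°) = 37.5 · 0.75 = 28.13 W/m².

I ≈ 28.1 W/m²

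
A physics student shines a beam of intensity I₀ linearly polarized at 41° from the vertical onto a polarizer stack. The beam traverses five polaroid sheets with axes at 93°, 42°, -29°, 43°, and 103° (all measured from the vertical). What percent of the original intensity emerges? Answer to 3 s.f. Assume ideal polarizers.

I₁ = I₀ cos²(93° − 41°) = I₀ cos²(52°) = 0.379 I₀.
I₂ = I₁ cos²(42° − 93°) = 0.379 I₀ · cos²(51°) = 0.1501 I₀.
I₃ = I₂ cos²(-29° − 42°) = 0.1501 I₀ · cos²(71°) = 0.01591 I₀.
I₄ = I₃ cos²(43° + 29°) = 0.01591 I₀ · cos²(72°) = 0.001519 I₀.
I₅ = I₄ cos²(103° − 43°) = 0.001519 I₀ · cos²(60°) = 0.0003799 I₀.
That is 0.03799% of the incident intensity.

≈ 0.0380%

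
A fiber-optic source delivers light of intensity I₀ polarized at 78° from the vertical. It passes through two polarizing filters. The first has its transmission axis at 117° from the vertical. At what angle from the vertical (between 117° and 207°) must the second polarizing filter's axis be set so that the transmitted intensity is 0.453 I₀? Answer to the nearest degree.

I₁ = I₀ cos²(117° − 78°) = I₀ cos²(39°) = 0.604 I₀.
Need I₂/I₀ = 0.453, so cos²(θ − 117°) = 0.453 / 0.604 = 0.7501.
θ − 117° = arccos(√0.7501) = 30.0°, giving θ ≈ 117 + 30.0 = 147.0°.

θ ≈ 147°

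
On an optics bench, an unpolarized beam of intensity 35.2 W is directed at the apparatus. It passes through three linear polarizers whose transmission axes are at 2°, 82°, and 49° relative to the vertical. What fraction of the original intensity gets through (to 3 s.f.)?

Unpolarized light through the first polarizer → I₁ = 35.2 W/2 = 17.6 W, polarized at 2°.
I₂ = I₁ · cos²(80°) = 17.6 · 0.03015 = 0.5307 W.
I₃ = I₂ · cos²(33°) = 0.5307 · 0.7034 = 0.3733 W.
Transmitted fraction = 0.0106.

I/I₀ ≈ 0.0106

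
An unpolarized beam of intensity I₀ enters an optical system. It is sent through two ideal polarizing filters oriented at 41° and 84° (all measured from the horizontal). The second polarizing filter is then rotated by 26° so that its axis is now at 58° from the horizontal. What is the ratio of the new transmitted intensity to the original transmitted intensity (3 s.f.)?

I_new/I_old ≈ 1.71

Before rotation:
Unpolarized light through the first polarizer → I₁ = ½ I₀, now polarized at 41°.
I₂ = I₁ cos²(84° − 41°) = 0.5 I₀ · cos²(43°) = 0.2674 I₀.
After rotation:
Unpolarized light through the first polarizer → I₁ = ½ I₀, now polarized at 41°.
I₂ = I₁ cos²(58° − 41°) = 0.5 I₀ · cos²(17°) = 0.4573 I₀.
Ratio = 0.4573 / 0.2674 = 1.71.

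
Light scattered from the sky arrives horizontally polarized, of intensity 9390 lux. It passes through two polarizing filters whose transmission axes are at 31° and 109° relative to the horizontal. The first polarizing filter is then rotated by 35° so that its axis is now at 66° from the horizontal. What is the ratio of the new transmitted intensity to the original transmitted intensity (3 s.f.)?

I_new/I_old ≈ 2.79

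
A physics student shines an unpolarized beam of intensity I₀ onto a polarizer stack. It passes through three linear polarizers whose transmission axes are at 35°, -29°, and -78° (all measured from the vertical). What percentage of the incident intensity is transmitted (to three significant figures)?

≈ 4.14%

Unpolarized light through the first polarizer → I₁ = ½ I₀, now polarized at 35°.
I₂ = I₁ cos²(-29° − 35°) = 0.5 I₀ · cos²(64°) = 0.09608 I₀.
I₃ = I₂ cos²(-78° + 29°) = 0.09608 I₀ · cos²(49°) = 0.04136 I₀.
That is 4.136% of the incident intensity.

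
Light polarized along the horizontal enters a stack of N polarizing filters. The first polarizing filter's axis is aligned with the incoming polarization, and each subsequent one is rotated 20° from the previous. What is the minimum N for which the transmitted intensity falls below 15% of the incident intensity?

First polarizer is aligned with the polarization: full transmission.
Each further stage multiplies by cos²(20°) = 0.883.
After N polarizers: T = 0.883^(N−1). Require T < 0.15 ⇒ N−1 > ln(0.15)/ln(0.883) = 15.25, so N−1 ≥ 16 and N = 17.
Check: N=17 gives T = 0.1366 < 0.15; N=16 gives T = 0.1547.

N = 17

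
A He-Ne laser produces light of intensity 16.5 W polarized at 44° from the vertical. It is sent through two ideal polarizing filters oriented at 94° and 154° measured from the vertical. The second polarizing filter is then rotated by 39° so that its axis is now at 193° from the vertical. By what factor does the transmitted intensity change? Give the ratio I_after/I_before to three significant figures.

I_new/I_old ≈ 0.0979

Before rotation:
By Malus's law, I₁ = I₀ cos²(94° − 44°) = I₀ cos²(50°) = 0.4132 I₀.
I₂ = I₁ cos²(154° − 94°) = 0.4132 I₀ · cos²(60°) = 0.1033 I₀.
After rotation:
I₁ = I₀ cos²(94° − 44°) = I₀ cos²(50°) = 0.4132 I₀.
Angle between axes 1 and 2: 81°. I₂ = 0.4132 I₀ · cos²(81°) = 0.01011 I₀.
Ratio = 0.01011 / 0.1033 = 0.09789.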